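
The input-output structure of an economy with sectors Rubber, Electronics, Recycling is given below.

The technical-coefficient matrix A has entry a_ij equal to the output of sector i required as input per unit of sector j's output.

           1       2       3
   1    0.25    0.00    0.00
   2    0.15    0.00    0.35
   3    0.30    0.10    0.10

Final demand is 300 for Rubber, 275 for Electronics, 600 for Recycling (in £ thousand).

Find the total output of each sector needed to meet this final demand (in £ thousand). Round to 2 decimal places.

I − A =
  [   0.75     0.00     0.00]
  [  -0.15     1.00    -0.35]
  [  -0.30    -0.10     0.90]
Cofactors of I−A, C_ij = (−1)^(i+j)·(minor ij) (rows/columns in the sector order above):
  C_11 = (1.00)(0.90) − (-0.35)(-0.10) = 0.8650
  C_12 = −[(-0.15)(0.90) − (-0.35)(-0.30)] = 0.2400
  C_13 = (-0.15)(-0.10) − (1.00)(-0.30) = 0.3150
  C_21 = −[(0.00)(0.90) − (0.00)(-0.10)] = 0.0000
  C_22 = (0.75)(0.90) − (0.00)(-0.30) = 0.6750
  C_23 = −[(0.75)(-0.10) − (0.00)(-0.30)] = 0.0750
  C_31 = (0.00)(-0.35) − (0.00)(1.00) = 0.0000
  C_32 = −[(0.75)(-0.35) − (0.00)(-0.15)] = 0.2625
  C_33 = (0.75)(1.00) − (0.00)(-0.15) = 0.7500
det(I−A) = Σ_j (I−A)_1j·C_1j = (0.75)(0.8650) + (0.00)(0.2400) + (0.00)(0.3150) = 0.64875
adj(I−A) = Cᵀ =
  [ 0.8650   0.0000   0.0000]
  [ 0.2400   0.6750   0.2625]
  [ 0.3150   0.0750   0.7500]
(I − A)⁻¹ = adj(I−A) / det(I−A) ≈
  [   1.3333     0.0000     0.0000]
  [   0.3699     1.0405     0.4046]
  [   0.4855     0.1156     1.1561]
x = (I − A)⁻¹ d = adj(I−A)·d / det(I−A), with det(I−A) = 0.64875:
  x_1 = (0.8650·300 + 0.0000·275 + 0.0000·600) / 0.64875 = 259.50 / 0.64875 = 400.00
  x_2 = (0.2400·300 + 0.6750·275 + 0.2625·600) / 0.64875 = 415.125 / 0.64875 ≈ 639.88
  x_3 = (0.3150·300 + 0.0750·275 + 0.7500·600) / 0.64875 = 565.125 / 0.64875 ≈ 871.10

x_1 = 400.00, x_2 = 639.88, x_3 = 871.10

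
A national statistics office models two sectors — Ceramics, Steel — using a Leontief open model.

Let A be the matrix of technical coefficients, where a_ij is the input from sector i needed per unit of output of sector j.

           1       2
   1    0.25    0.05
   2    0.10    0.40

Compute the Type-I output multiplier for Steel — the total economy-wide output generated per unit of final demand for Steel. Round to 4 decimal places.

m_2 = 1.7978

I − A =
  [   0.75    -0.05]
  [  -0.10     0.60]
det(I−A) = (0.75)(0.60) − (-0.05)(-0.10) = 0.4450
adj(I−A) = [[0.60, 0.05], [0.10, 0.75]]
(I − A)⁻¹ = adj(I−A) / det(I−A) ≈
  [   1.34831     0.11236]
  [   0.22472     1.68539]
The output multiplier for sector j is the column-j sum of the Leontief inverse (I − A)⁻¹ = adj(I−A) / det(I−A).
Column 2 of adj(I−A): (0.05, 0.75); det(I−A) = 0.4450.
m_2 = (0.05 + 0.75) / 0.4450 = 0.80 / 0.4450 ≈ 1.7978.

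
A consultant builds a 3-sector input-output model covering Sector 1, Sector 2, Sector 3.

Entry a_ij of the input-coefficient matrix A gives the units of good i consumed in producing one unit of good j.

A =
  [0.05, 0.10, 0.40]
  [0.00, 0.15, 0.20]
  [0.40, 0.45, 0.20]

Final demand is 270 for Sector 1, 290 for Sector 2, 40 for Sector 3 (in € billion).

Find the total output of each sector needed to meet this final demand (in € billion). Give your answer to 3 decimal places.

x_1 = 598.079, x_2 = 487.875, x_3 = 623.469

I − A =
  [   0.95    -0.10    -0.40]
  [   0.00     0.85    -0.20]
  [  -0.40    -0.45     0.80]
Cofactors of I−A, C_ij = (−1)^(i+j)·(minor ij) (rows/columns in the sector order above):
  C_11 = (0.85)(0.80) − (-0.20)(-0.45) = 0.5900
  C_12 = −[(0.00)(0.80) − (-0.20)(-0.40)] = 0.0800
  C_13 = (0.00)(-0.45) − (0.85)(-0.40) = 0.3400
  C_21 = −[(-0.10)(0.80) − (-0.40)(-0.45)] = 0.2600
  C_22 = (0.95)(0.80) − (-0.40)(-0.40) = 0.6000
  C_23 = −[(0.95)(-0.45) − (-0.10)(-0.40)] = 0.4675
  C_31 = (-0.10)(-0.20) − (-0.40)(0.85) = 0.3600
  C_32 = −[(0.95)(-0.20) − (-0.40)(0.00)] = 0.1900
  C_33 = (0.95)(0.85) − (-0.10)(0.00) = 0.8075
det(I−A) = Σ_j (I−A)_1j·C_1j = (0.95)(0.5900) + (-0.10)(0.0800) + (-0.40)(0.3400) = 0.4165
adj(I−A) = Cᵀ =
  [ 0.5900   0.2600   0.3600]
  [ 0.0800   0.6000   0.1900]
  [ 0.3400   0.4675   0.8075]
(I − A)⁻¹ = adj(I−A) / det(I−A) ≈
  [   1.4166     0.6242     0.8643]
  [   0.1921     1.4406     0.4562]
  [   0.8163     1.1224     1.9388]
x = (I − A)⁻¹ d = adj(I−A)·d / det(I−A), with det(I−A) = 0.4165:
  x_1 = (0.5900·270 + 0.2600·290 + 0.3600·40) / 0.4165 = 249.10 / 0.4165 ≈ 598.079
  x_2 = (0.0800·270 + 0.6000·290 + 0.1900·40) / 0.4165 = 203.20 / 0.4165 ≈ 487.875
  x_3 = (0.3400·270 + 0.4675·290 + 0.8075·40) / 0.4165 = 259.675 / 0.4165 ≈ 623.469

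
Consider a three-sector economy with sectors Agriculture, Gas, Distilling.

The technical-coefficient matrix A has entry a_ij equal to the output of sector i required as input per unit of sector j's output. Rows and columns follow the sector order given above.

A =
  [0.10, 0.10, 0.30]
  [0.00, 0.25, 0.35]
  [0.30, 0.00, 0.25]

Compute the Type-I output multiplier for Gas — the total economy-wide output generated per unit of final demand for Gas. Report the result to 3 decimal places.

I − A =
  [   0.90    -0.10    -0.30]
  [   0.00     0.75    -0.35]
  [  -0.30     0.00     0.75]
Cofactors of I−A, C_ij = (−1)^(i+j)·(minor ij) (rows/columns in the sector order above):
  C_11 = (0.75)(0.75) − (-0.35)(0.00) = 0.5625
  C_12 = −[(0.00)(0.75) − (-0.35)(-0.30)] = 0.1050
  C_13 = (0.00)(0.00) − (0.75)(-0.30) = 0.2250
  C_21 = −[(-0.10)(0.75) − (-0.30)(0.00)] = 0.0750
  C_22 = (0.90)(0.75) − (-0.30)(-0.30) = 0.5850
  C_23 = −[(0.90)(0.00) − (-0.10)(-0.30)] = 0.0300
  C_31 = (-0.10)(-0.35) − (-0.30)(0.75) = 0.2600
  C_32 = −[(0.90)(-0.35) − (-0.30)(0.00)] = 0.3150
  C_33 = (0.90)(0.75) − (-0.10)(0.00) = 0.6750
det(I−A) = Σ_j (I−A)_1j·C_1j = (0.90)(0.5625) + (-0.10)(0.1050) + (-0.30)(0.2250) = 0.42825
adj(I−A) = Cᵀ =
  [ 0.5625   0.0750   0.2600]
  [ 0.1050   0.5850   0.3150]
  [ 0.2250   0.0300   0.6750]
(I − A)⁻¹ = adj(I−A) / det(I−A) ≈
  [   1.3135     0.1751     0.6071]
  [   0.2452     1.3660     0.7356]
  [   0.5254     0.0701     1.5762]
The output multiplier for sector j is the column-j sum of the Leontief inverse (I − A)⁻¹ = adj(I−A) / det(I−A).
Column 2 of adj(I−A): (0.0750, 0.5850, 0.0300); det(I−A) = 0.42825.
m_2 = (0.0750 + 0.5850 + 0.0300) / 0.42825 = 0.69 / 0.42825 ≈ 1.611.

m_2 = 1.611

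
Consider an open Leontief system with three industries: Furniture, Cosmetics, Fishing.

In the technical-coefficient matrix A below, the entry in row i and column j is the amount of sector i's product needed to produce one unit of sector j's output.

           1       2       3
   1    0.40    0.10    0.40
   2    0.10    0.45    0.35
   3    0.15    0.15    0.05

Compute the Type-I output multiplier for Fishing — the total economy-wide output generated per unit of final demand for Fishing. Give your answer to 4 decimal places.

I − A =
  [   0.60    -0.10    -0.40]
  [  -0.10     0.55    -0.35]
  [  -0.15    -0.15     0.95]
Cofactors of I−A, C_ij = (−1)^(i+j)·(minor ij) (rows/columns in the sector order above):
  C_11 = (0.55)(0.95) − (-0.35)(-0.15) = 0.4700
  C_12 = −[(-0.10)(0.95) − (-0.35)(-0.15)] = 0.1475
  C_13 = (-0.10)(-0.15) − (0.55)(-0.15) = 0.0975
  C_21 = −[(-0.10)(0.95) − (-0.40)(-0.15)] = 0.1550
  C_22 = (0.60)(0.95) − (-0.40)(-0.15) = 0.5100
  C_23 = −[(0.60)(-0.15) − (-0.10)(-0.15)] = 0.1050
  C_31 = (-0.10)(-0.35) − (-0.40)(0.55) = 0.2550
  C_32 = −[(0.60)(-0.35) − (-0.40)(-0.10)] = 0.2500
  C_33 = (0.60)(0.55) − (-0.10)(-0.10) = 0.3200
det(I−A) = Σ_j (I−A)_1j·C_1j = (0.60)(0.4700) + (-0.10)(0.1475) + (-0.40)(0.0975) = 0.22825
adj(I−A) = Cᵀ =
  [ 0.4700   0.1550   0.2550]
  [ 0.1475   0.5100   0.2500]
  [ 0.0975   0.1050   0.3200]
(I − A)⁻¹ = adj(I−A) / det(I−A) ≈
  [   2.05915     0.67908     1.11720]
  [   0.64622     2.23439     1.09529]
  [   0.42716     0.46002     1.40197]
The output multiplier for sector j is the column-j sum of the Leontief inverse (I − A)⁻¹ = adj(I−A) / det(I−A).
Column 3 of adj(I−A): (0.2550, 0.2500, 0.3200); det(I−A) = 0.22825.
m_3 = (0.2550 + 0.2500 + 0.3200) / 0.22825 = 0.825 / 0.22825 ≈ 3.6145.

m_3 = 3.6145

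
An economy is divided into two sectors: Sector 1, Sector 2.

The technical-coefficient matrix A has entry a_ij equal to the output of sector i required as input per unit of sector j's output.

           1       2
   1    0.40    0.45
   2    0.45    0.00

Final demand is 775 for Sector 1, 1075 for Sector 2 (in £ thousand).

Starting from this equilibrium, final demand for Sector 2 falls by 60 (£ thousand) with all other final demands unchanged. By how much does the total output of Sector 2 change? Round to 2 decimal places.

I − A =
  [   0.60    -0.45]
  [  -0.45     1.00]
det(I−A) = (0.60)(1.00) − (-0.45)(-0.45) = 0.3975
adj(I−A) = [[1.00, 0.45], [0.45, 0.60]]
(I − A)⁻¹ = adj(I−A) / det(I−A) ≈
  [   2.5157     1.1321]
  [   1.1321     1.5094]
Δx = (I − A)⁻¹ Δd with Δd having -60 in the Sector 2 component and 0 elsewhere.
So Δx_2 = L_22 · (-60), where L_22 = adj(I−A)_22 / det(I−A) = 0.60 / 0.3975.
Δx_2 = 0.60 × (-60) / 0.3975 = -36.00 / 0.3975 ≈ -90.57.

Δx_2 = -90.57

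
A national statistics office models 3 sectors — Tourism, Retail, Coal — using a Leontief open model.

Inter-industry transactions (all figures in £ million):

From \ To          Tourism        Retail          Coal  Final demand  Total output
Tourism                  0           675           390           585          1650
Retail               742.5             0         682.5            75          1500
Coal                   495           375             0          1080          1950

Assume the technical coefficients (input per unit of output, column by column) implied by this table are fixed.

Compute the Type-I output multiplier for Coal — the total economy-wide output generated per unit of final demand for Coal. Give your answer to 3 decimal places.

m_C = 2.749

Technical coefficients a_ij = z_ij / X_j:
  a_TT = 0/1650 = 0.00, a_RT = 742.5/1650 = 0.45, a_CT = 495/1650 = 0.30
  a_TR = 675/1500 = 0.45, a_RR = 0/1500 = 0.00, a_CR = 375/1500 = 0.25
  a_TC = 390/1950 = 0.20, a_RC = 682.5/1950 = 0.35, a_CC = 0/1950 = 0.00
I − A =
  [   1.00    -0.45    -0.20]
  [  -0.45     1.00    -0.35]
  [  -0.30    -0.25     1.00]
Cofactors of I−A, C_ij = (−1)^(i+j)·(minor ij) (rows/columns in the sector order above):
  C_11 = (1.00)(1.00) − (-0.35)(-0.25) = 0.9125
  C_12 = −[(-0.45)(1.00) − (-0.35)(-0.30)] = 0.5550
  C_13 = (-0.45)(-0.25) − (1.00)(-0.30) = 0.4125
  C_21 = −[(-0.45)(1.00) − (-0.20)(-0.25)] = 0.5000
  C_22 = (1.00)(1.00) − (-0.20)(-0.30) = 0.9400
  C_23 = −[(1.00)(-0.25) − (-0.45)(-0.30)] = 0.3850
  C_31 = (-0.45)(-0.35) − (-0.20)(1.00) = 0.3575
  C_32 = −[(1.00)(-0.35) − (-0.20)(-0.45)] = 0.4400
  C_33 = (1.00)(1.00) − (-0.45)(-0.45) = 0.7975
det(I−A) = Σ_j (I−A)_1j·C_1j = (1.00)(0.9125) + (-0.45)(0.5550) + (-0.20)(0.4125) = 0.58025
adj(I−A) = Cᵀ =
  [ 0.9125   0.5000   0.3575]
  [ 0.5550   0.9400   0.4400]
  [ 0.4125   0.3850   0.7975]
(I − A)⁻¹ = adj(I−A) / det(I−A) ≈
  [   1.5726     0.8617     0.6161]
  [   0.9565     1.6200     0.7583]
  [   0.7109     0.6635     1.3744]
The output multiplier for sector j is the column-j sum of the Leontief inverse (I − A)⁻¹ = adj(I−A) / det(I−A).
Column C of adj(I−A): (0.3575, 0.4400, 0.7975); det(I−A) = 0.58025.
m_C = (0.3575 + 0.4400 + 0.7975) / 0.58025 = 1.595 / 0.58025 ≈ 2.749.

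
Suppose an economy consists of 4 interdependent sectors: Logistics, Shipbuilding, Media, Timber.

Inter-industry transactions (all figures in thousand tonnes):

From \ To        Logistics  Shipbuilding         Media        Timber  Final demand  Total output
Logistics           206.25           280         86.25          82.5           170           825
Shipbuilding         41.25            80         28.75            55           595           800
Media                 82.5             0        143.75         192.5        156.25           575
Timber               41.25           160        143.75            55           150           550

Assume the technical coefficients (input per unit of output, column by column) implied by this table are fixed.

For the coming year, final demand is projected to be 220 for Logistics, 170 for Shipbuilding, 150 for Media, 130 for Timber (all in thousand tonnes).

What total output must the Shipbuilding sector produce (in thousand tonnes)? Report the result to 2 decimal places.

x_S = 287.33

Technical coefficients a_ij = z_ij / X_j:
  a_LL = 206.25/825 = 0.25, a_SL = 41.25/825 = 0.05, a_ML = 82.5/825 = 0.10, a_TL = 41.25/825 = 0.05
  a_LS = 280/800 = 0.35, a_SS = 80/800 = 0.10, a_MS = 0/800 = 0.00, a_TS = 160/800 = 0.20
  a_LM = 86.25/575 = 0.15, a_SM = 28.75/575 = 0.05, a_MM = 143.75/575 = 0.25, a_TM = 143.75/575 = 0.25
  a_LT = 82.5/550 = 0.15, a_ST = 55/550 = 0.10, a_MT = 192.5/550 = 0.35, a_TT = 55/550 = 0.10
I − A =
  [   0.75    -0.35    -0.15    -0.15]
  [  -0.05     0.90    -0.05    -0.10]
  [  -0.10     0.00     0.75    -0.35]
  [  -0.05    -0.20    -0.25     0.90]
Compute the cofactors C_ij = (−1)^(i+j)·(3×3 minor ij) of I−A; the adjugate is their transpose:
adj(I−A) = Cᵀ =
  [ 0.510250   0.238625   0.178250   0.180875]
  [ 0.041000   0.415125   0.061500   0.076875]
  [ 0.098250   0.093125   0.566750   0.247125]
  [ 0.064750   0.131375   0.181000   0.477875]
det(I−A) = Σ_j (I−A)_1j·C_1j = (0.75)(0.510250) + (-0.35)(0.041000) + (-0.15)(0.098250) + (-0.15)(0.064750) = 0.3438875
(I − A)⁻¹ = adj(I−A) / det(I−A) ≈
  [   1.4838     0.6939     0.5183     0.5260]
  [   0.1192     1.2072     0.1788     0.2235]
  [   0.2857     0.2708     1.6481     0.7186]
  [   0.1883     0.3820     0.5263     1.3896]
x = (I − A)⁻¹ d = adj(I−A)·d / det(I−A), with det(I−A) = 0.3438875:
  x_L = (0.510250·220 + 0.238625·170 + 0.178250·150 + 0.180875·130) / 0.3438875 = 203.0725 / 0.3438875 ≈ 590.52
  x_S = (0.041000·220 + 0.415125·170 + 0.061500·150 + 0.076875·130) / 0.3438875 = 98.81 / 0.3438875 ≈ 287.33
  x_M = (0.098250·220 + 0.093125·170 + 0.566750·150 + 0.247125·130) / 0.3438875 = 154.585 / 0.3438875 ≈ 449.52
  x_T = (0.064750·220 + 0.131375·170 + 0.181000·150 + 0.477875·130) / 0.3438875 = 125.8525 / 0.3438875 ≈ 365.97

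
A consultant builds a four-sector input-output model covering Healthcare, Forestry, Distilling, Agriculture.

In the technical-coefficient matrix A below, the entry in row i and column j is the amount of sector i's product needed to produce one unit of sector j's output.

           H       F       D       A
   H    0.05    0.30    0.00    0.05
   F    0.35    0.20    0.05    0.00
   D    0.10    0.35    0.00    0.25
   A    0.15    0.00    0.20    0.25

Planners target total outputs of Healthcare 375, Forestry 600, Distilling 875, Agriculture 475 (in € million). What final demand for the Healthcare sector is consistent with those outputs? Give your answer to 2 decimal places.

I − A =
  [   0.95    -0.30     0.00    -0.05]
  [  -0.35     0.80    -0.05     0.00]
  [  -0.10    -0.35     1.00    -0.25]
  [  -0.15     0.00    -0.20     0.75]
d = (I − A) x:
  d_H = (+0.95)·375 + (-0.30)·600 + (+0.00)·875 + (-0.05)·475 = 152.50
  d_F = (-0.35)·375 + (+0.80)·600 + (-0.05)·875 + (+0.00)·475 = 305.00
  d_D = (-0.10)·375 + (-0.35)·600 + (+1.00)·875 + (-0.25)·475 = 508.75
  d_A = (-0.15)·375 + (+0.00)·600 + (-0.20)·875 + (+0.75)·475 = 125.00

d_H = 152.50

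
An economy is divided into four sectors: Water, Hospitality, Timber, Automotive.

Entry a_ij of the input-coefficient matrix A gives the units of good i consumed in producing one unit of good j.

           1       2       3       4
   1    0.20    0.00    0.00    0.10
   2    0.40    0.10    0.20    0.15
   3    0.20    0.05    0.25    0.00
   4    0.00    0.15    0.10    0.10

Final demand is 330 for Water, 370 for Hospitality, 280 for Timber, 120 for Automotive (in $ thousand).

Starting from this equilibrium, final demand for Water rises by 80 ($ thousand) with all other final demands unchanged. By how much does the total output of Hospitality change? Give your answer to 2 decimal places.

Δx_2 = 54.02

I − A =
  [   0.80     0.00     0.00    -0.10]
  [  -0.40     0.90    -0.20    -0.15]
  [  -0.20    -0.05     0.75     0.00]
  [   0.00    -0.15    -0.10     0.90]
Compute the cofactors C_ij = (−1)^(i+j)·(3×3 minor ij) of I−A; the adjugate is their transpose:
adj(I−A) = Cᵀ =
  [ 0.580875   0.011750   0.012000   0.066500]
  [ 0.309000   0.538000   0.160000   0.124000]
  [ 0.175500   0.039000   0.624000   0.026000]
  [ 0.071000   0.094000   0.096000   0.532000]
det(I−A) = Σ_j (I−A)_1j·C_1j = (0.80)(0.580875) + (0.00)(0.309000) + (0.00)(0.175500) + (-0.10)(0.071000) = 0.4576
(I − A)⁻¹ = adj(I−A) / det(I−A) ≈
  [   1.2694     0.0257     0.0262     0.1453]
  [   0.6753     1.1757     0.3497     0.2710]
  [   0.3835     0.0852     1.3636     0.0568]
  [   0.1552     0.2054     0.2098     1.1626]
Δx = (I − A)⁻¹ Δd with Δd having +80 in the Water component and 0 elsewhere.
So Δx_2 = L_21 · (+80), where L_21 = adj(I−A)_21 / det(I−A) = 0.309000 / 0.4576.
Δx_2 = 0.309000 × (+80) / 0.4576 = 24.72 / 0.4576 ≈ 54.02.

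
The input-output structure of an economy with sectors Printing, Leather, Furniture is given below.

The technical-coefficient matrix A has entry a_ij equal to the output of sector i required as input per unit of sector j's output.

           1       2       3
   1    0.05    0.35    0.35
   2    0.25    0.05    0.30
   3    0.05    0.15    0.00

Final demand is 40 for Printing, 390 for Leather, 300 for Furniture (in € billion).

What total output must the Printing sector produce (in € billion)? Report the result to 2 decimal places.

x_1 = 440.05

I − A =
  [   0.95    -0.35    -0.35]
  [  -0.25     0.95    -0.30]
  [  -0.05    -0.15     1.00]
Cofactors of I−A, C_ij = (−1)^(i+j)·(minor ij) (rows/columns in the sector order above):
  C_11 = (0.95)(1.00) − (-0.30)(-0.15) = 0.9050
  C_12 = −[(-0.25)(1.00) − (-0.30)(-0.05)] = 0.2650
  C_13 = (-0.25)(-0.15) − (0.95)(-0.05) = 0.0850
  C_21 = −[(-0.35)(1.00) − (-0.35)(-0.15)] = 0.4025
  C_22 = (0.95)(1.00) − (-0.35)(-0.05) = 0.9325
  C_23 = −[(0.95)(-0.15) − (-0.35)(-0.05)] = 0.1600
  C_31 = (-0.35)(-0.30) − (-0.35)(0.95) = 0.4375
  C_32 = −[(0.95)(-0.30) − (-0.35)(-0.25)] = 0.3725
  C_33 = (0.95)(0.95) − (-0.35)(-0.25) = 0.8150
det(I−A) = Σ_j (I−A)_1j·C_1j = (0.95)(0.9050) + (-0.35)(0.2650) + (-0.35)(0.0850) = 0.73725
adj(I−A) = Cᵀ =
  [ 0.9050   0.4025   0.4375]
  [ 0.2650   0.9325   0.3725]
  [ 0.0850   0.1600   0.8150]
(I − A)⁻¹ = adj(I−A) / det(I−A) ≈
  [   1.2275     0.5459     0.5934]
  [   0.3594     1.2648     0.5053]
  [   0.1153     0.2170     1.1055]
x = (I − A)⁻¹ d = adj(I−A)·d / det(I−A), with det(I−A) = 0.73725:
  x_1 = (0.9050·40 + 0.4025·390 + 0.4375·300) / 0.73725 = 324.425 / 0.73725 ≈ 440.05
  x_2 = (0.2650·40 + 0.9325·390 + 0.3725·300) / 0.73725 = 486.025 / 0.73725 ≈ 659.24
  x_3 = (0.0850·40 + 0.1600·390 + 0.8150·300) / 0.73725 = 310.30 / 0.73725 ≈ 420.89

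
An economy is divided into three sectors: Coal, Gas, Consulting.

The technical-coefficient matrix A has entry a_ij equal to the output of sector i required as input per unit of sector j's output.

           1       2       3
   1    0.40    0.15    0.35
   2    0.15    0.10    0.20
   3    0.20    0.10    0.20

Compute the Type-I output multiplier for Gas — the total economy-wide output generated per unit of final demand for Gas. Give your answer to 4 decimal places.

I − A =
  [   0.60    -0.15    -0.35]
  [  -0.15     0.90    -0.20]
  [  -0.20    -0.10     0.80]
Cofactors of I−A, C_ij = (−1)^(i+j)·(minor ij) (rows/columns in the sector order above):
  C_11 = (0.90)(0.80) − (-0.20)(-0.10) = 0.7000
  C_12 = −[(-0.15)(0.80) − (-0.20)(-0.20)] = 0.1600
  C_13 = (-0.15)(-0.10) − (0.90)(-0.20) = 0.1950
  C_21 = −[(-0.15)(0.80) − (-0.35)(-0.10)] = 0.1550
  C_22 = (0.60)(0.80) − (-0.35)(-0.20) = 0.4100
  C_23 = −[(0.60)(-0.10) − (-0.15)(-0.20)] = 0.0900
  C_31 = (-0.15)(-0.20) − (-0.35)(0.90) = 0.3450
  C_32 = −[(0.60)(-0.20) − (-0.35)(-0.15)] = 0.1725
  C_33 = (0.60)(0.90) − (-0.15)(-0.15) = 0.5175
det(I−A) = Σ_j (I−A)_1j·C_1j = (0.60)(0.7000) + (-0.15)(0.1600) + (-0.35)(0.1950) = 0.32775
adj(I−A) = Cᵀ =
  [ 0.7000   0.1550   0.3450]
  [ 0.1600   0.4100   0.1725]
  [ 0.1950   0.0900   0.5175]
(I − A)⁻¹ = adj(I−A) / det(I−A) ≈
  [   2.13577     0.47292     1.05263]
  [   0.48818     1.25095     0.52632]
  [   0.59497     0.27460     1.57895]
The output multiplier for sector j is the column-j sum of the Leontief inverse (I − A)⁻¹ = adj(I−A) / det(I−A).
Column 2 of adj(I−A): (0.1550, 0.4100, 0.0900); det(I−A) = 0.32775.
m_2 = (0.1550 + 0.4100 + 0.0900) / 0.32775 = 0.655 / 0.32775 ≈ 1.9985.

m_2 = 1.9985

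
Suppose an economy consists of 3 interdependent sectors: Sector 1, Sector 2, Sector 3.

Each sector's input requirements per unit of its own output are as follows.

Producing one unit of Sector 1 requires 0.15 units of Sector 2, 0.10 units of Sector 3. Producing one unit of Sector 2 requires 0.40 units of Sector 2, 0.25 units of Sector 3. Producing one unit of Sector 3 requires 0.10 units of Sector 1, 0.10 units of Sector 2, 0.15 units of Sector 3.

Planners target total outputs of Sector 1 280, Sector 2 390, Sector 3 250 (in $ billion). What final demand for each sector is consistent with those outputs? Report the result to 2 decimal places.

I − A =
  [   1.00     0.00    -0.10]
  [  -0.15     0.60    -0.10]
  [  -0.10    -0.25     0.85]
d = (I − A) x:
  d_1 = (+1.00)·280 + (+0.00)·390 + (-0.10)·250 = 255.00
  d_2 = (-0.15)·280 + (+0.60)·390 + (-0.10)·250 = 167.00
  d_3 = (-0.10)·280 + (-0.25)·390 + (+0.85)·250 = 87.00

d_1 = 255.00, d_2 = 167.00, d_3 = 87.00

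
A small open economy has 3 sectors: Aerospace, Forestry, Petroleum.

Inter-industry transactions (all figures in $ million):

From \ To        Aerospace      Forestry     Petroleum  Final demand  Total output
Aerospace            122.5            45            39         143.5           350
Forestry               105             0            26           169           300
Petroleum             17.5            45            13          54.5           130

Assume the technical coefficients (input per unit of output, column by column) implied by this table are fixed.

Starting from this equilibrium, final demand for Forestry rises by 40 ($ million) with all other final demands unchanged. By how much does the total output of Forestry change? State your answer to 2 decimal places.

Technical coefficients a_ij = z_ij / X_j:
  a_11 = 122.5/350 = 0.35, a_21 = 105/350 = 0.30, a_31 = 17.5/350 = 0.05
  a_12 = 45/300 = 0.15, a_22 = 0/300 = 0.00, a_32 = 45/300 = 0.15
  a_13 = 39/130 = 0.30, a_23 = 26/130 = 0.20, a_33 = 13/130 = 0.10
I − A =
  [   0.65    -0.15    -0.30]
  [  -0.30     1.00    -0.20]
  [  -0.05    -0.15     0.90]
Cofactors of I−A, C_ij = (−1)^(i+j)·(minor ij) (rows/columns in the sector order above):
  C_11 = (1.00)(0.90) − (-0.20)(-0.15) = 0.8700
  C_12 = −[(-0.30)(0.90) − (-0.20)(-0.05)] = 0.2800
  C_13 = (-0.30)(-0.15) − (1.00)(-0.05) = 0.0950
  C_21 = −[(-0.15)(0.90) − (-0.30)(-0.15)] = 0.1800
  C_22 = (0.65)(0.90) − (-0.30)(-0.05) = 0.5700
  C_23 = −[(0.65)(-0.15) − (-0.15)(-0.05)] = 0.1050
  C_31 = (-0.15)(-0.20) − (-0.30)(1.00) = 0.3300
  C_32 = −[(0.65)(-0.20) − (-0.30)(-0.30)] = 0.2200
  C_33 = (0.65)(1.00) − (-0.15)(-0.30) = 0.6050
det(I−A) = Σ_j (I−A)_1j·C_1j = (0.65)(0.8700) + (-0.15)(0.2800) + (-0.30)(0.0950) = 0.4950
adj(I−A) = Cᵀ =
  [ 0.8700   0.1800   0.3300]
  [ 0.2800   0.5700   0.2200]
  [ 0.0950   0.1050   0.6050]
(I − A)⁻¹ = adj(I−A) / det(I−A) ≈
  [   1.7576     0.3636     0.6667]
  [   0.5657     1.1515     0.4444]
  [   0.1919     0.2121     1.2222]
Δx = (I − A)⁻¹ Δd with Δd having +40 in the Forestry component and 0 elsewhere.
So Δx_2 = L_22 · (+40), where L_22 = adj(I−A)_22 / det(I−A) = 0.5700 / 0.4950.
Δx_2 = 0.5700 × (+40) / 0.4950 = 22.80 / 0.4950 ≈ 46.06.

Δx_2 = 46.06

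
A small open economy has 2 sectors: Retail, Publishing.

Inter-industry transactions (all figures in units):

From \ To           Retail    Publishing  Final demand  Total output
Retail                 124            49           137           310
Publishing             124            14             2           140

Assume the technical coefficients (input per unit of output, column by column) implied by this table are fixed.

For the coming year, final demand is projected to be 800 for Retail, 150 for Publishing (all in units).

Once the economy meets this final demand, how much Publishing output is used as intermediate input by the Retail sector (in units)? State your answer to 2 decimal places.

Technical coefficients a_ij = z_ij / X_j:
  a_RR = 124/310 = 0.40, a_PR = 124/310 = 0.40
  a_RP = 49/140 = 0.35, a_PP = 14/140 = 0.10
I − A =
  [   0.60    -0.35]
  [  -0.40     0.90]
det(I−A) = (0.60)(0.90) − (-0.35)(-0.40) = 0.4000
adj(I−A) = [[0.90, 0.35], [0.40, 0.60]]
(I − A)⁻¹ = adj(I−A) / det(I−A) ≈
  [   2.2500     0.8750]
  [   1.0000     1.5000]
First solve x = (I − A)⁻¹ d = adj(I−A)·d / det(I−A); in particular x_R = (0.90·800 + 0.35·150) / 0.4000 = 772.50 / 0.4000 = 1931.2500.
Intermediate flow from P to R: z_PR = a_PR · x_R = 0.40 × 772.50 / 0.4000 = 309.00 / 0.4000 = 772.50.

z_PR = 772.50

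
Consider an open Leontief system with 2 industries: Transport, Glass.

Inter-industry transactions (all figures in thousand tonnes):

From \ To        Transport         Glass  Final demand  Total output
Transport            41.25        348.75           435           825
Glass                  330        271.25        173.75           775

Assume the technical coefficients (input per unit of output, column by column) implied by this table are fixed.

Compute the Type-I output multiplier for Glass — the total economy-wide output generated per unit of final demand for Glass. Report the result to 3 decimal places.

Technical coefficients a_ij = z_ij / X_j:
  a_TT = 41.25/825 = 0.05, a_GT = 330/825 = 0.40
  a_TG = 348.75/775 = 0.45, a_GG = 271.25/775 = 0.35
I − A =
  [   0.95    -0.45]
  [  -0.40     0.65]
det(I−A) = (0.95)(0.65) − (-0.45)(-0.40) = 0.4375
adj(I−A) = [[0.65, 0.45], [0.40, 0.95]]
(I − A)⁻¹ = adj(I−A) / det(I−A) ≈
  [   1.4857     1.0286]
  [   0.9143     2.1714]
The output multiplier for sector j is the column-j sum of the Leontief inverse (I − A)⁻¹ = adj(I−A) / det(I−A).
Column G of adj(I−A): (0.45, 0.95); det(I−A) = 0.4375.
m_G = (0.45 + 0.95) / 0.4375 = 1.40 / 0.4375 = 3.200.

m_G = 3.200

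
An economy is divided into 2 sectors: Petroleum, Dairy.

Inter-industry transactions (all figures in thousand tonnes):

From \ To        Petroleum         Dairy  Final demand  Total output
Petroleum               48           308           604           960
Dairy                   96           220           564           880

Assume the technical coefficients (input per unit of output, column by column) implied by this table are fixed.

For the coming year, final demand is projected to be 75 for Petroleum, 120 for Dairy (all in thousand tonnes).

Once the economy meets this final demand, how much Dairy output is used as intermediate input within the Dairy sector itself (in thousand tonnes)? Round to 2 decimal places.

Technical coefficients a_ij = z_ij / X_j:
  a_PP = 48/960 = 0.05, a_DP = 96/960 = 0.10
  a_PD = 308/880 = 0.35, a_DD = 220/880 = 0.25
I − A =
  [   0.95    -0.35]
  [  -0.10     0.75]
det(I−A) = (0.95)(0.75) − (-0.35)(-0.10) = 0.6775
adj(I−A) = [[0.75, 0.35], [0.10, 0.95]]
(I − A)⁻¹ = adj(I−A) / det(I−A) ≈
  [   1.1070     0.5166]
  [   0.1476     1.4022]
First solve x = (I − A)⁻¹ d = adj(I−A)·d / det(I−A); in particular x_D = (0.10·75 + 0.95·120) / 0.6775 = 121.50 / 0.6775 ≈ 179.3358.
Intermediate flow from D to D: z_DD = a_DD · x_D = 0.25 × 121.50 / 0.6775 = 30.375 / 0.6775 ≈ 44.83.

z_DD = 44.83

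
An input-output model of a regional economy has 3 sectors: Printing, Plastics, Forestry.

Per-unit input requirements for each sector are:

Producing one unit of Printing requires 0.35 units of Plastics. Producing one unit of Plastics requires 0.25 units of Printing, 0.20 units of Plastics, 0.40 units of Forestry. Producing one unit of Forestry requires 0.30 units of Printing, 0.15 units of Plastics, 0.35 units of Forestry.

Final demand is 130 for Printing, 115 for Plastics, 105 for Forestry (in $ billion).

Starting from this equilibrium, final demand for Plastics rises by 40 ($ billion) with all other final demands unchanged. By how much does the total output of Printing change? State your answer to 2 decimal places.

Δx_1 = 31.29

I − A =
  [   1.00    -0.25    -0.30]
  [  -0.35     0.80    -0.15]
  [   0.00    -0.40     0.65]
Cofactors of I−A, C_ij = (−1)^(i+j)·(minor ij) (rows/columns in the sector order above):
  C_11 = (0.80)(0.65) − (-0.15)(-0.40) = 0.4600
  C_12 = −[(-0.35)(0.65) − (-0.15)(0.00)] = 0.2275
  C_13 = (-0.35)(-0.40) − (0.80)(0.00) = 0.1400
  C_21 = −[(-0.25)(0.65) − (-0.30)(-0.40)] = 0.2825
  C_22 = (1.00)(0.65) − (-0.30)(0.00) = 0.6500
  C_23 = −[(1.00)(-0.40) − (-0.25)(0.00)] = 0.4000
  C_31 = (-0.25)(-0.15) − (-0.30)(0.80) = 0.2775
  C_32 = −[(1.00)(-0.15) − (-0.30)(-0.35)] = 0.2550
  C_33 = (1.00)(0.80) − (-0.25)(-0.35) = 0.7125
det(I−A) = Σ_j (I−A)_1j·C_1j = (1.00)(0.4600) + (-0.25)(0.2275) + (-0.30)(0.1400) = 0.361125
adj(I−A) = Cᵀ =
  [ 0.4600   0.2825   0.2775]
  [ 0.2275   0.6500   0.2550]
  [ 0.1400   0.4000   0.7125]
(I − A)⁻¹ = adj(I−A) / det(I−A) ≈
  [   1.2738     0.7823     0.7684]
  [   0.6300     1.7999     0.7061]
  [   0.3877     1.1076     1.9730]
Δx = (I − A)⁻¹ Δd with Δd having +40 in the Plastics component and 0 elsewhere.
So Δx_1 = L_12 · (+40), where L_12 = adj(I−A)_12 / det(I−A) = 0.2825 / 0.361125.
Δx_1 = 0.2825 × (+40) / 0.361125 = 11.30 / 0.361125 ≈ 31.29.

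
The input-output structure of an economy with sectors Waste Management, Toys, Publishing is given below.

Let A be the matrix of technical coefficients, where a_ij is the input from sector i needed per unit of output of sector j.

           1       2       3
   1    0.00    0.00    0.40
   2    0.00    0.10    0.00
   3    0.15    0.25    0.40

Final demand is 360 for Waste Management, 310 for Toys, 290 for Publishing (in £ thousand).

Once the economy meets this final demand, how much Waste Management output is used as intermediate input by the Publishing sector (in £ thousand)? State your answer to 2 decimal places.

z_13 = 318.60

I − A =
  [   1.00     0.00    -0.40]
  [   0.00     0.90     0.00]
  [  -0.15    -0.25     0.60]
Cofactors of I−A, C_ij = (−1)^(i+j)·(minor ij) (rows/columns in the sector order above):
  C_11 = (0.90)(0.60) − (0.00)(-0.25) = 0.5400
  C_12 = −[(0.00)(0.60) − (0.00)(-0.15)] = 0.0000
  C_13 = (0.00)(-0.25) − (0.90)(-0.15) = 0.1350
  C_21 = −[(0.00)(0.60) − (-0.40)(-0.25)] = 0.1000
  C_22 = (1.00)(0.60) − (-0.40)(-0.15) = 0.5400
  C_23 = −[(1.00)(-0.25) − (0.00)(-0.15)] = 0.2500
  C_31 = (0.00)(0.00) − (-0.40)(0.90) = 0.3600
  C_32 = −[(1.00)(0.00) − (-0.40)(0.00)] = 0.0000
  C_33 = (1.00)(0.90) − (0.00)(0.00) = 0.9000
det(I−A) = Σ_j (I−A)_1j·C_1j = (1.00)(0.5400) + (0.00)(0.0000) + (-0.40)(0.1350) = 0.4860
adj(I−A) = Cᵀ =
  [ 0.5400   0.1000   0.3600]
  [ 0.0000   0.5400   0.0000]
  [ 0.1350   0.2500   0.9000]
(I − A)⁻¹ = adj(I−A) / det(I−A) ≈
  [   1.1111     0.2058     0.7407]
  [   0.0000     1.1111     0.0000]
  [   0.2778     0.5144     1.8519]
First solve x = (I − A)⁻¹ d = adj(I−A)·d / det(I−A); in particular x_3 = (0.1350·360 + 0.2500·310 + 0.9000·290) / 0.4860 = 387.10 / 0.4860 ≈ 796.5021.
Intermediate flow from 1 to 3: z_13 = a_13 · x_3 = 0.40 × 387.10 / 0.4860 = 154.84 / 0.4860 ≈ 318.60.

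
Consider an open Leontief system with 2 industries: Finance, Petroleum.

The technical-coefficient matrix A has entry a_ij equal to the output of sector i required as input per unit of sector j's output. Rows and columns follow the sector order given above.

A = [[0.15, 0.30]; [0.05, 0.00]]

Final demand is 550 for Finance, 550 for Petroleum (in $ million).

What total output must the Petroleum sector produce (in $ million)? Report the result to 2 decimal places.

I − A =
  [   0.85    -0.30]
  [  -0.05     1.00]
det(I−A) = (0.85)(1.00) − (-0.30)(-0.05) = 0.8350
adj(I−A) = [[1.00, 0.30], [0.05, 0.85]]
(I − A)⁻¹ = adj(I−A) / det(I−A) ≈
  [   1.1976     0.3593]
  [   0.0599     1.0180]
x = (I − A)⁻¹ d = adj(I−A)·d / det(I−A), with det(I−A) = 0.8350:
  x_F = (1.00·550 + 0.30·550) / 0.8350 = 715.00 / 0.8350 ≈ 856.29
  x_P = (0.05·550 + 0.85·550) / 0.8350 = 495.00 / 0.8350 ≈ 592.81

x_P = 592.81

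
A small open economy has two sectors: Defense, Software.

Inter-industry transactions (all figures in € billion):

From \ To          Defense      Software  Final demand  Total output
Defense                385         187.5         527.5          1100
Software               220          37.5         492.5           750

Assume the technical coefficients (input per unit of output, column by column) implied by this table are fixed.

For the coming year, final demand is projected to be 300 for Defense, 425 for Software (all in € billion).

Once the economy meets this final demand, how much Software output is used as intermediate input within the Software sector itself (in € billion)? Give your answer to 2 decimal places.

Technical coefficients a_ij = z_ij / X_j:
  a_DD = 385/1100 = 0.35, a_SD = 220/1100 = 0.20
  a_DS = 187.5/750 = 0.25, a_SS = 37.5/750 = 0.05
I − A =
  [   0.65    -0.25]
  [  -0.20     0.95]
det(I−A) = (0.65)(0.95) − (-0.25)(-0.20) = 0.5675
adj(I−A) = [[0.95, 0.25], [0.20, 0.65]]
(I − A)⁻¹ = adj(I−A) / det(I−A) ≈
  [   1.6740     0.4405]
  [   0.3524     1.1454]
First solve x = (I − A)⁻¹ d = adj(I−A)·d / det(I−A); in particular x_S = (0.20·300 + 0.65·425) / 0.5675 = 336.25 / 0.5675 ≈ 592.5110.
Intermediate flow from S to S: z_SS = a_SS · x_S = 0.05 × 336.25 / 0.5675 = 16.8125 / 0.5675 ≈ 29.63.

z_SS = 29.63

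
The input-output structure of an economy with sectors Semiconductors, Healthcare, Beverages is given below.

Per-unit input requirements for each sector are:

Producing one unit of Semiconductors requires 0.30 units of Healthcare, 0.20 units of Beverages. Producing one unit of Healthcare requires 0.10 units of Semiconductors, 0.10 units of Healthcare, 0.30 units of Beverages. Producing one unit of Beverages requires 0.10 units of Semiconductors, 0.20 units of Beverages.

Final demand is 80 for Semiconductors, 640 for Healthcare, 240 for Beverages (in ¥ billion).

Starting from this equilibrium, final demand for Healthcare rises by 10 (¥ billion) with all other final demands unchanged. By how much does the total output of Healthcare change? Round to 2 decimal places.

I − A =
  [   1.00    -0.10    -0.10]
  [  -0.30     0.90     0.00]
  [  -0.20    -0.30     0.80]
Cofactors of I−A, C_ij = (−1)^(i+j)·(minor ij) (rows/columns in the sector order above):
  C_11 = (0.90)(0.80) − (0.00)(-0.30) = 0.7200
  C_12 = −[(-0.30)(0.80) − (0.00)(-0.20)] = 0.2400
  C_13 = (-0.30)(-0.30) − (0.90)(-0.20) = 0.2700
  C_21 = −[(-0.10)(0.80) − (-0.10)(-0.30)] = 0.1100
  C_22 = (1.00)(0.80) − (-0.10)(-0.20) = 0.7800
  C_23 = −[(1.00)(-0.30) − (-0.10)(-0.20)] = 0.3200
  C_31 = (-0.10)(0.00) − (-0.10)(0.90) = 0.0900
  C_32 = −[(1.00)(0.00) − (-0.10)(-0.30)] = 0.0300
  C_33 = (1.00)(0.90) − (-0.10)(-0.30) = 0.8700
det(I−A) = Σ_j (I−A)_1j·C_1j = (1.00)(0.7200) + (-0.10)(0.2400) + (-0.10)(0.2700) = 0.6690
adj(I−A) = Cᵀ =
  [ 0.7200   0.1100   0.0900]
  [ 0.2400   0.7800   0.0300]
  [ 0.2700   0.3200   0.8700]
(I − A)⁻¹ = adj(I−A) / det(I−A) ≈
  [   1.0762     0.1644     0.1345]
  [   0.3587     1.1659     0.0448]
  [   0.4036     0.4783     1.3004]
Δx = (I − A)⁻¹ Δd with Δd having +10 in the Healthcare component and 0 elsewhere.
So Δx_H = L_HH · (+10), where L_HH = adj(I−A)_HH / det(I−A) = 0.7800 / 0.6690.
Δx_H = 0.7800 × (+10) / 0.6690 = 7.80 / 0.6690 ≈ 11.66.

Δx_H = 11.66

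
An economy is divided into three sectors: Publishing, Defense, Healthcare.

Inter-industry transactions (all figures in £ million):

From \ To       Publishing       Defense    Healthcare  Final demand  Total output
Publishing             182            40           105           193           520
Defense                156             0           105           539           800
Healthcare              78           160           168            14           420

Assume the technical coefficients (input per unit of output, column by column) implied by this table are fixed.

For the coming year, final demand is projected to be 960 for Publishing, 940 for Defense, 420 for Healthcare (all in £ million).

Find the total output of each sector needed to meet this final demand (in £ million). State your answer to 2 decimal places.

Technical coefficients a_ij = z_ij / X_j:
  a_11 = 182/520 = 0.35, a_21 = 156/520 = 0.30, a_31 = 78/520 = 0.15
  a_12 = 40/800 = 0.05, a_22 = 0/800 = 0.00, a_32 = 160/800 = 0.20
  a_13 = 105/420 = 0.25, a_23 = 105/420 = 0.25, a_33 = 168/420 = 0.40
I − A =
  [   0.65    -0.05    -0.25]
  [  -0.30     1.00    -0.25]
  [  -0.15    -0.20     0.60]
Cofactors of I−A, C_ij = (−1)^(i+j)·(minor ij) (rows/columns in the sector order above):
  C_11 = (1.00)(0.60) − (-0.25)(-0.20) = 0.5500
  C_12 = −[(-0.30)(0.60) − (-0.25)(-0.15)] = 0.2175
  C_13 = (-0.30)(-0.20) − (1.00)(-0.15) = 0.2100
  C_21 = −[(-0.05)(0.60) − (-0.25)(-0.20)] = 0.0800
  C_22 = (0.65)(0.60) − (-0.25)(-0.15) = 0.3525
  C_23 = −[(0.65)(-0.20) − (-0.05)(-0.15)] = 0.1375
  C_31 = (-0.05)(-0.25) − (-0.25)(1.00) = 0.2625
  C_32 = −[(0.65)(-0.25) − (-0.25)(-0.30)] = 0.2375
  C_33 = (0.65)(1.00) − (-0.05)(-0.30) = 0.6350
det(I−A) = Σ_j (I−A)_1j·C_1j = (0.65)(0.5500) + (-0.05)(0.2175) + (-0.25)(0.2100) = 0.294125
adj(I−A) = Cᵀ =
  [ 0.5500   0.0800   0.2625]
  [ 0.2175   0.3525   0.2375]
  [ 0.2100   0.1375   0.6350]
(I − A)⁻¹ = adj(I−A) / det(I−A) ≈
  [   1.8700     0.2720     0.8925]
  [   0.7395     1.1985     0.8075]
  [   0.7140     0.4675     2.1589]
x = (I − A)⁻¹ d = adj(I−A)·d / det(I−A), with det(I−A) = 0.294125:
  x_1 = (0.5500·960 + 0.0800·940 + 0.2625·420) / 0.294125 = 713.45 / 0.294125 ≈ 2425.67
  x_2 = (0.2175·960 + 0.3525·940 + 0.2375·420) / 0.294125 = 639.90 / 0.294125 ≈ 2175.61
  x_3 = (0.2100·960 + 0.1375·940 + 0.6350·420) / 0.294125 = 597.55 / 0.294125 ≈ 2031.62

x_1 = 2425.67, x_2 = 2175.61, x_3 = 2031.62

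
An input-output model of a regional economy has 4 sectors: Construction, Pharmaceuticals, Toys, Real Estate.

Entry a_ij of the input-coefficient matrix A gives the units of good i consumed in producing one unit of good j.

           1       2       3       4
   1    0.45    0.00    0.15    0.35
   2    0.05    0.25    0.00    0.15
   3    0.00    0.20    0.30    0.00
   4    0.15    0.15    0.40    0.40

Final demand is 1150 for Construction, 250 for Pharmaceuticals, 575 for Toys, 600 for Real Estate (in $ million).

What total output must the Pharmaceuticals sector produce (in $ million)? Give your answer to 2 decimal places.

I − A =
  [   0.55     0.00    -0.15    -0.35]
  [  -0.05     0.75     0.00    -0.15]
  [   0.00    -0.20     0.70     0.00]
  [  -0.15    -0.15    -0.40     0.60]
Compute the cofactors C_ij = (−1)^(i+j)·(3×3 minor ij) of I−A; the adjugate is their transpose:
adj(I−A) = Cᵀ =
  [ 0.287250   0.082750   0.169125   0.188250]
  [ 0.036750   0.194250   0.047875   0.070000]
  [ 0.010500   0.055500   0.193125   0.020000]
  [ 0.088000   0.106250   0.183000   0.287250]
det(I−A) = Σ_j (I−A)_1j·C_1j = (0.55)(0.287250) + (0.00)(0.036750) + (-0.15)(0.010500) + (-0.35)(0.088000) = 0.1256125
(I − A)⁻¹ = adj(I−A) / det(I−A) ≈
  [   2.2868     0.6588     1.3464     1.4987]
  [   0.2926     1.5464     0.3811     0.5573]
  [   0.0836     0.4418     1.5375     0.1592]
  [   0.7006     0.8459     1.4569     2.2868]
x = (I − A)⁻¹ d = adj(I−A)·d / det(I−A), with det(I−A) = 0.1256125:
  x_1 = (0.287250·1150 + 0.082750·250 + 0.169125·575 + 0.188250·600) / 0.1256125 = 561.221875 / 0.1256125 ≈ 4467.88
  x_2 = (0.036750·1150 + 0.194250·250 + 0.047875·575 + 0.070000·600) / 0.1256125 = 160.353125 / 0.1256125 ≈ 1276.57
  x_3 = (0.010500·1150 + 0.055500·250 + 0.193125·575 + 0.020000·600) / 0.1256125 = 148.996875 / 0.1256125 ≈ 1186.16
  x_4 = (0.088000·1150 + 0.106250·250 + 0.183000·575 + 0.287250·600) / 0.1256125 = 405.3375 / 0.1256125 ≈ 3226.89

x_2 = 1276.57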